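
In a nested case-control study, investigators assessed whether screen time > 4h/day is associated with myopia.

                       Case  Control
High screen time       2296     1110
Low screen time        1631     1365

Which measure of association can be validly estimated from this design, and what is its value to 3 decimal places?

Cells: a = 2296, b = 1110, c = 1631, d = 1365.
This is a nested case-control study: participants were sampled on outcome status, so risks in the source population cannot be estimated directly — relative risk is not valid here. The odds ratio is the appropriate measure.
OR = (a·d)/(b·c) = (2296 × 1365) / (1110 × 1631) = 3134040 / 1810410 = 1.73112

1.731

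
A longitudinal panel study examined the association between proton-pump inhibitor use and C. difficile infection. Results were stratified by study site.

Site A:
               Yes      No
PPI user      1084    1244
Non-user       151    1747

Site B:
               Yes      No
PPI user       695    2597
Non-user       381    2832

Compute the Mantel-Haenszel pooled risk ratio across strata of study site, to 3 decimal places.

RR_MH = Σ(aᵢ·n₀ᵢ/nᵢ) / Σ(cᵢ·n₁ᵢ/nᵢ), with n₁ᵢ = aᵢ+bᵢ (exposed), n₀ᵢ = cᵢ+dᵢ (unexposed), nᵢ = n₁ᵢ+n₀ᵢ.
Stratum 1 (Site A): n₁ = 2328, n₀ = 1898, n = 4226; a·n₀/n = 1084·1898/4226 = 486.8509; c·n₁/n = 151·2328/4226 = 83.1822
Stratum 2 (Site B): n₁ = 3292, n₀ = 3213, n = 6505; a·n₀/n = 695·3213/6505 = 343.2798; c·n₁/n = 381·3292/6505 = 192.8135
RR_MH = (486.8509 + 343.2798) / (83.1822 + 192.8135) = 830.1307 / 275.9957 = 3.00777

3.008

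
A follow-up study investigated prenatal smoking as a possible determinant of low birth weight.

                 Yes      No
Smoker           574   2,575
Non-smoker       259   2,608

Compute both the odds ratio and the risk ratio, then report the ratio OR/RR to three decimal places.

Cells: a = 574, b = 2575, c = 259, d = 2608.
OR = (574·2608)/(2575·259) = 1496992/666925 = 2.24462
Risk in exposed = 574/3149 = 0.18228; risk in unexposed = 259/2867 = 0.09034; RR = 2.01775
OR/RR = 2.24462 / 2.01775 = 1.11244
The outcome is not rare, so the OR lies further from 1 than the RR.

1.112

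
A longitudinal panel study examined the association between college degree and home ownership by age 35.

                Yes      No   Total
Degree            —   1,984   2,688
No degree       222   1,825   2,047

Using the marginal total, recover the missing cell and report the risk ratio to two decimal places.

The missing cell is in the exposed row: 2688 − 1984 = 704.
So a = 704, b = 1984, c = 222, d = 1825.
RR = [a/(a+b)] / [c/(c+d)] = (704/2688) / (222/2047) = 0.26190/0.10845 = 2.41495

2.41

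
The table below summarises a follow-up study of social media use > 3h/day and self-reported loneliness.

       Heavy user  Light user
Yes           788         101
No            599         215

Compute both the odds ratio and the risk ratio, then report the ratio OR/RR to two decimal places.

1.58

Reading the table with exposure as columns: a = 788 (Heavy user, case), b = 599 (Heavy user, non-case), c = 101 (Light user, case), d = 215.
OR = (788·215)/(599·101) = 169420/60499 = 2.80038
Risk in exposed = 788/1387 = 0.56813; risk in unexposed = 101/316 = 0.31962; RR = 1.77752
OR/RR = 2.80038 / 1.77752 = 1.57544
The outcome is not rare, so the OR lies further from 1 than the RR.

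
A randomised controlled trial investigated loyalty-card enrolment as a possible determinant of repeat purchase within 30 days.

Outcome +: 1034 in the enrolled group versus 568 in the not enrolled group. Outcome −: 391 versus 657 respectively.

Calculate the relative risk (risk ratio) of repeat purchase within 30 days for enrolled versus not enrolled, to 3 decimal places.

From the description: a = 1034, b = 391, c = 568, d = 657.
Risk in exposed = 1034/1425 = 0.72561; risk in unexposed = 568/1225 = 0.46367.
RR = 0.72561 / 0.46367 = 1.56492
The risk among the exposed is 1.56 times that among the unexposed.

1.565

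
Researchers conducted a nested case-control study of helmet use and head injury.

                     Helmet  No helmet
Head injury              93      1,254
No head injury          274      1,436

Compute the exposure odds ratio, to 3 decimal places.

Reading the table with exposure as columns: a = 93 (Helmet, case), b = 274 (Helmet, non-case), c = 1254 (No helmet, case), d = 1436.
OR = (a·d)/(b·c) = (93 × 1436) / (274 × 1254) = 133548 / 343596 = 0.38868
Exposure is associated with lower odds of head injury (OR = 0.39 < 1).

0.389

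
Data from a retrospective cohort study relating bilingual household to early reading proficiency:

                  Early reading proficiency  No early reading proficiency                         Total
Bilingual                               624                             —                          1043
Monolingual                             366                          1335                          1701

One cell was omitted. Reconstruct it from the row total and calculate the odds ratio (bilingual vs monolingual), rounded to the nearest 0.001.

The missing cell is in the exposed row: 1043 − 624 = 419.
So a = 624, b = 419, c = 366, d = 1335.
OR = (a·d)/(b·c) = (624 × 1335) / (419 × 366) = 833040 / 153354 = 5.43214

5.432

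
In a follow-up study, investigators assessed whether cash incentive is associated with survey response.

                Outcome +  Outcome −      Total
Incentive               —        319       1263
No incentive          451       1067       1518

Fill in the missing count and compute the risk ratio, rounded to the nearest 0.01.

The missing cell is in the exposed row: 1263 − 319 = 944.
So a = 944, b = 319, c = 451, d = 1067.
RR = [a/(a+b)] / [c/(c+d)] = (944/1263) / (451/1518) = 0.74743/0.29710 = 2.51573

2.52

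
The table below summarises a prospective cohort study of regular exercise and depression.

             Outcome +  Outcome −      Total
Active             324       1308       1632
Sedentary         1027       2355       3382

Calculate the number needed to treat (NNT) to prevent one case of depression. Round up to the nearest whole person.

Risk in treated group = 324/1632 = 0.19853; risk in control = 1027/3382 = 0.30367.
Absolute risk reduction = 0.30367 − 0.19853 = 0.10514
NNT = 1 / ARR = 1 / 0.10514 = 9.511 → round up → 10

10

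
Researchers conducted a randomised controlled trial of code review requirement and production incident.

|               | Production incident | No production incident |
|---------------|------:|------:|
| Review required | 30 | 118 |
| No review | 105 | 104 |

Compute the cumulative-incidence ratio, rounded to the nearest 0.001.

0.403

Cells: a = 30, b = 118, c = 105, d = 104.
Risk in exposed = 30/148 = 0.20270; risk in unexposed = 105/209 = 0.50239.
RR = 0.20270 / 0.50239 = 0.40347
The risk is 60% lower among the exposed than among the unexposed.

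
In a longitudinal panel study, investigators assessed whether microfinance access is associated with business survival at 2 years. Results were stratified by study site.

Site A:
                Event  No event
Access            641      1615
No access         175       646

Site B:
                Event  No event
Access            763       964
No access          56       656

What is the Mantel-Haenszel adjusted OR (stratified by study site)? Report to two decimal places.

OR_MH = Σ(aᵢdᵢ/nᵢ) / Σ(bᵢcᵢ/nᵢ), where nᵢ is the stratum total.
Stratum 1 (Site A): n = 3077; a·d/n = 641·646/3077 = 134.5746; b·c/n = 1615·175/3077 = 91.8508
Stratum 2 (Site B): n = 2439; a·d/n = 763·656/2439 = 205.2185; b·c/n = 964·56/2439 = 22.1337
OR_MH = (134.5746 + 205.2185) / (91.8508 + 22.1337) = 339.7931 / 113.9845 = 2.98105

2.98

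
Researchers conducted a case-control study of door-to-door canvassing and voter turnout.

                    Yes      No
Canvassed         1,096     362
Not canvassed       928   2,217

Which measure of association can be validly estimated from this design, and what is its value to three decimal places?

Cells: a = 1096, b = 362, c = 928, d = 2217.
This is a case-control study: participants were sampled on outcome status, so risks in the source population cannot be estimated directly — relative risk is not valid here. The odds ratio is the appropriate measure.
OR = (a·d)/(b·c) = (1096 × 2217) / (362 × 928) = 2429832 / 335936 = 7.23302

7.233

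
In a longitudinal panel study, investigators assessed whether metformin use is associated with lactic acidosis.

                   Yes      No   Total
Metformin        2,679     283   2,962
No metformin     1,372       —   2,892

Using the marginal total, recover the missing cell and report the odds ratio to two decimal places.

The missing cell is in the unexposed row: 2892 − 1372 = 1520.
So a = 2679, b = 283, c = 1372, d = 1520.
OR = (a·d)/(b·c) = (2679 × 1520) / (283 × 1372) = 4072080 / 388276 = 10.48759

10.49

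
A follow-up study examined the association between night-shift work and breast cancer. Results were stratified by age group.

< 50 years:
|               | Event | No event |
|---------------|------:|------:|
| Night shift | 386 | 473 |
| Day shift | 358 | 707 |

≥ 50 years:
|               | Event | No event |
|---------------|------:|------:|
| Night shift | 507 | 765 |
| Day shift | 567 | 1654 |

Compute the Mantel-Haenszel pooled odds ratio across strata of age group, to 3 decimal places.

1.800

OR_MH = Σ(aᵢdᵢ/nᵢ) / Σ(bᵢcᵢ/nᵢ), where nᵢ is the stratum total.
Stratum 1 (< 50 years): n = 1924; a·d/n = 386·707/1924 = 141.8410; b·c/n = 473·358/1924 = 88.0114
Stratum 2 (≥ 50 years): n = 3493; a·d/n = 507·1654/3493 = 240.0739; b·c/n = 765·567/3493 = 124.1784
OR_MH = (141.8410 + 240.0739) / (88.0114 + 124.1784) = 381.9148 / 212.1898 = 1.79987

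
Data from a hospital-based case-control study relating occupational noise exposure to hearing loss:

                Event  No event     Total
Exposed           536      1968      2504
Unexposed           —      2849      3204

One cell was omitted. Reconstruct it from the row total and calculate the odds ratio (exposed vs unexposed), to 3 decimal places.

The missing cell is in the unexposed row: 3204 − 2849 = 355.
So a = 536, b = 1968, c = 355, d = 2849.
OR = (a·d)/(b·c) = (536 × 2849) / (1968 × 355) = 1527064 / 698640 = 2.18577

2.186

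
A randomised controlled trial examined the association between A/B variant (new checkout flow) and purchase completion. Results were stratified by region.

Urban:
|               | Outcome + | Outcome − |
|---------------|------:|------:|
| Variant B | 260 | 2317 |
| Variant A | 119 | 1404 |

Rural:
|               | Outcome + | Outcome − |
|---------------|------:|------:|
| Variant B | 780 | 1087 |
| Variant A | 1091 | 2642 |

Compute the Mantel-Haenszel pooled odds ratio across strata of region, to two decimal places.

1.64

OR_MH = Σ(aᵢdᵢ/nᵢ) / Σ(bᵢcᵢ/nᵢ), where nᵢ is the stratum total.
Stratum 1 (Urban): n = 4100; a·d/n = 260·1404/4100 = 89.0341; b·c/n = 2317·119/4100 = 67.2495
Stratum 2 (Rural): n = 5600; a·d/n = 780·2642/5600 = 367.9929; b·c/n = 1087·1091/5600 = 211.7709
OR_MH = (89.0341 + 367.9929) / (67.2495 + 211.7709) = 457.0270 / 279.0204 = 1.63797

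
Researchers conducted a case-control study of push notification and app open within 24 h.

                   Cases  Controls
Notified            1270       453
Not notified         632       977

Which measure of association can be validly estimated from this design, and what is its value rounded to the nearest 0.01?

4.33

Cells: a = 1270, b = 453, c = 632, d = 977.
This is a case-control study: participants were sampled on outcome status, so risks in the source population cannot be estimated directly — relative risk is not valid here. The odds ratio is the appropriate measure.
OR = (a·d)/(b·c) = (1270 × 977) / (453 × 632) = 1240790 / 286296 = 4.33394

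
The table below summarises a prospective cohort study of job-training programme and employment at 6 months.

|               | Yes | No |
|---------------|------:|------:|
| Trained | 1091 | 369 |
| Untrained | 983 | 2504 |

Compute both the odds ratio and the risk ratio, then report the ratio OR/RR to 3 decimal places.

Cells: a = 1091, b = 369, c = 983, d = 2504.
OR = (1091·2504)/(369·983) = 2731864/362727 = 7.53146
Risk in exposed = 1091/1460 = 0.74726; risk in unexposed = 983/3487 = 0.28190; RR = 2.65076
OR/RR = 7.53146 / 2.65076 = 2.84125
The outcome is not rare, so the OR lies further from 1 than the RR.

2.841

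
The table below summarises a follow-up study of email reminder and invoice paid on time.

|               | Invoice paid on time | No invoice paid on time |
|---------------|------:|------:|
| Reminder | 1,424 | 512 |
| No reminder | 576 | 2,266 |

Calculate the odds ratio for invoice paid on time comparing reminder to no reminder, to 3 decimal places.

Cells: a = 1424, b = 512, c = 576, d = 2266.
OR = (a·d)/(b·c) = (1424 × 2266) / (512 × 576) = 3226784 / 294912 = 10.94151
The odds of invoice paid on time are about 10.94 times as high in the reminder group.

10.942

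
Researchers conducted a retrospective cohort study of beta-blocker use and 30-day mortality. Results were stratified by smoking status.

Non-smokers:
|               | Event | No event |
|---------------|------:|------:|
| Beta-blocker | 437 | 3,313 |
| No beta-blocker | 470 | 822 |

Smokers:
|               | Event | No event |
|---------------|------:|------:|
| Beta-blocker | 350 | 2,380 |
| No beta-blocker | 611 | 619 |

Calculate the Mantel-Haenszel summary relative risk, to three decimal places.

0.286

RR_MH = Σ(aᵢ·n₀ᵢ/nᵢ) / Σ(cᵢ·n₁ᵢ/nᵢ), with n₁ᵢ = aᵢ+bᵢ (exposed), n₀ᵢ = cᵢ+dᵢ (unexposed), nᵢ = n₁ᵢ+n₀ᵢ.
Stratum 1 (Non-smokers): n₁ = 3750, n₀ = 1292, n = 5042; a·n₀/n = 437·1292/5042 = 111.9802; c·n₁/n = 470·3750/5042 = 349.5637
Stratum 2 (Smokers): n₁ = 2730, n₀ = 1230, n = 3960; a·n₀/n = 350·1230/3960 = 108.7121; c·n₁/n = 611·2730/3960 = 421.2197
RR_MH = (111.9802 + 108.7121) / (349.5637 + 421.2197) = 220.6923 / 770.7834 = 0.28632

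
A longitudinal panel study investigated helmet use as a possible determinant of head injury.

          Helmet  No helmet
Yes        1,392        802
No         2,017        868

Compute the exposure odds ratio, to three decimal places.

Reading the table with exposure as columns: a = 1392 (Helmet, case), b = 2017 (Helmet, non-case), c = 802 (No helmet, case), d = 868.
OR = (a·d)/(b·c) = (1392 × 868) / (2017 × 802) = 1208256 / 1617634 = 0.74693
Exposure is associated with lower odds of head injury (OR = 0.75 < 1).

0.747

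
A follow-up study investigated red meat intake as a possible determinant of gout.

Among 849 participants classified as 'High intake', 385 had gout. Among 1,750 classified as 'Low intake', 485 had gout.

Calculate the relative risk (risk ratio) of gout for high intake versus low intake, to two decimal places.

From the description: a = 385, b = 464, c = 485, d = 1265.
Risk in exposed = 385/849 = 0.45347; risk in unexposed = 485/1750 = 0.27714.
RR = 0.45347 / 0.27714 = 1.63625
The risk among the exposed is 1.64 times that among the unexposed.

1.64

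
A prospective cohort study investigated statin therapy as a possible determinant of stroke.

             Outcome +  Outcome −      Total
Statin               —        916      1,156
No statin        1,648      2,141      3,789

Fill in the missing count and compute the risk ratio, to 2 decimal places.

The missing cell is in the exposed row: 1156 − 916 = 240.
So a = 240, b = 916, c = 1648, d = 2141.
RR = [a/(a+b)] / [c/(c+d)] = (240/1156) / (1648/3789) = 0.20761/0.43494 = 0.47733

0.48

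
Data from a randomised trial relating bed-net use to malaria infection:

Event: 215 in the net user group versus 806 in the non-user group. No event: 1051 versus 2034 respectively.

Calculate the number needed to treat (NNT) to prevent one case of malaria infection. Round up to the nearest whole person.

Risk in treated group = 215/1266 = 0.16983; risk in control = 806/2840 = 0.28380.
Absolute risk reduction = 0.28380 − 0.16983 = 0.11398
NNT = 1 / ARR = 1 / 0.11398 = 8.774 → round up → 9

9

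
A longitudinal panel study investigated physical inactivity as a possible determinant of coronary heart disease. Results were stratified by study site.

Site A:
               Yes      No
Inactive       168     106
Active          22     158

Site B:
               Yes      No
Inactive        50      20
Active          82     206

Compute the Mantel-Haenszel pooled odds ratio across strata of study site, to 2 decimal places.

8.98

OR_MH = Σ(aᵢdᵢ/nᵢ) / Σ(bᵢcᵢ/nᵢ), where nᵢ is the stratum total.
Stratum 1 (Site A): n = 454; a·d/n = 168·158/454 = 58.4670; b·c/n = 106·22/454 = 5.1366
Stratum 2 (Site B): n = 358; a·d/n = 50·206/358 = 28.7709; b·c/n = 20·82/358 = 4.5810
OR_MH = (58.4670 + 28.7709) / (5.1366 + 4.5810) = 87.2379 / 9.7176 = 8.97734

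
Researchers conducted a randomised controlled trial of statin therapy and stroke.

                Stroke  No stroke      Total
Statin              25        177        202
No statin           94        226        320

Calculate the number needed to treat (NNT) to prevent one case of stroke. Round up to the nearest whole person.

Risk in treated group = 25/202 = 0.12376; risk in control = 94/320 = 0.29375.
Absolute risk reduction = 0.29375 − 0.12376 = 0.16999
NNT = 1 / ARR = 1 / 0.16999 = 5.883 → round up → 6

6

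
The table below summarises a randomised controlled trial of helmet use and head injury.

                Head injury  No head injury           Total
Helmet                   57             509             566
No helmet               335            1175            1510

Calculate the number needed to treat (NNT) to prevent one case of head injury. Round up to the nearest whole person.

9

Risk in treated group = 57/566 = 0.10071; risk in control = 335/1510 = 0.22185.
Absolute risk reduction = 0.22185 − 0.10071 = 0.12115
NNT = 1 / ARR = 1 / 0.12115 = 8.254 → round up → 9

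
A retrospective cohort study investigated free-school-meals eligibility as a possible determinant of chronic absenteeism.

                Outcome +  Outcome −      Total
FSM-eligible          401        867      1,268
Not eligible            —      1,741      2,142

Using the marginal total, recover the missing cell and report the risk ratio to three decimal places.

The missing cell is in the unexposed row: 2142 − 1741 = 401.
So a = 401, b = 867, c = 401, d = 1741.
RR = [a/(a+b)] / [c/(c+d)] = (401/1268) / (401/2142) = 0.31625/0.18721 = 1.68927

1.689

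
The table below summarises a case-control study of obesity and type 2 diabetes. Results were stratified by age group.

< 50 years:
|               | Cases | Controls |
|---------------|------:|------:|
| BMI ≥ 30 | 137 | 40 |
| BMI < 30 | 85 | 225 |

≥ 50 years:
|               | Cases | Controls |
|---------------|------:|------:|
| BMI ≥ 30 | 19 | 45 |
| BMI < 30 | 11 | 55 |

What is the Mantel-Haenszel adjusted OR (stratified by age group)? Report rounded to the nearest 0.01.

6.61

OR_MH = Σ(aᵢdᵢ/nᵢ) / Σ(bᵢcᵢ/nᵢ), where nᵢ is the stratum total.
Stratum 1 (< 50 years): n = 487; a·d/n = 137·225/487 = 63.2957; b·c/n = 40·85/487 = 6.9815
Stratum 2 (≥ 50 years): n = 130; a·d/n = 19·55/130 = 8.0385; b·c/n = 45·11/130 = 3.8077
OR_MH = (63.2957 + 8.0385) / (6.9815 + 3.8077) = 71.3341 / 10.7892 = 6.61162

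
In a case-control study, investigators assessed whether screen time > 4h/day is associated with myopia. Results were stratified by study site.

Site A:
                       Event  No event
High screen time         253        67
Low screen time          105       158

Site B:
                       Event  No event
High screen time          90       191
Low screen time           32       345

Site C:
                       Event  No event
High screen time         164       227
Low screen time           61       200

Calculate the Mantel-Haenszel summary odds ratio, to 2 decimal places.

3.90

OR_MH = Σ(aᵢdᵢ/nᵢ) / Σ(bᵢcᵢ/nᵢ), where nᵢ is the stratum total.
Stratum 1 (Site A): n = 583; a·d/n = 253·158/583 = 68.5660; b·c/n = 67·105/583 = 12.0669
Stratum 2 (Site B): n = 658; a·d/n = 90·345/658 = 47.1884; b·c/n = 191·32/658 = 9.2888
Stratum 3 (Site C): n = 652; a·d/n = 164·200/652 = 50.3067; b·c/n = 227·61/652 = 21.2377
OR_MH = (68.5660 + 47.1884 + 50.3067) / (12.0669 + 9.2888 + 21.2377) = 166.0612 / 42.5934 = 3.89876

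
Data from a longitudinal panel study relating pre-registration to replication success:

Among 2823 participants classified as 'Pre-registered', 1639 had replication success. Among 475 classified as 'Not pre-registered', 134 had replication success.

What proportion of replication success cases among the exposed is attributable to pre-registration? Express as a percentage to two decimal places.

From the description: a = 1639, b = 1184, c = 134, d = 341.
Risk in exposed = 1639/2823 = 0.58059; risk in unexposed = 134/475 = 0.28211.
RR = 0.58059/0.28211 = 2.05805
AR% = (RR − 1)/RR × 100 = (2.05805 − 1)/2.05805 × 100 = 51.4104%

51.41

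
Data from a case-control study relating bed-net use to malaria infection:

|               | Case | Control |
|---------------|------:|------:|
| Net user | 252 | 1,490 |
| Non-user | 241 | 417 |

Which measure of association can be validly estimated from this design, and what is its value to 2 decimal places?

0.29

Cells: a = 252, b = 1490, c = 241, d = 417.
This is a case-control study: participants were sampled on outcome status, so risks in the source population cannot be estimated directly — relative risk is not valid here. The odds ratio is the appropriate measure.
OR = (a·d)/(b·c) = (252 × 417) / (1490 × 241) = 105084 / 359090 = 0.29264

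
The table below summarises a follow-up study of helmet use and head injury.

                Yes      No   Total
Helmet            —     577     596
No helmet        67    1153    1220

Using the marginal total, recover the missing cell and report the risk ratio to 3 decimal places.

The missing cell is in the exposed row: 596 − 577 = 19.
So a = 19, b = 577, c = 67, d = 1153.
RR = [a/(a+b)] / [c/(c+d)] = (19/596) / (67/1220) = 0.03188/0.05492 = 0.58049

0.580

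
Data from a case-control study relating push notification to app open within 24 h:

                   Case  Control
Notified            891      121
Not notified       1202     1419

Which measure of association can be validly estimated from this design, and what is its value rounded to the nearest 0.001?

Cells: a = 891, b = 121, c = 1202, d = 1419.
This is a case-control study: participants were sampled on outcome status, so risks in the source population cannot be estimated directly — relative risk is not valid here. The odds ratio is the appropriate measure.
OR = (a·d)/(b·c) = (891 × 1419) / (121 × 1202) = 1264329 / 145442 = 8.69301

8.693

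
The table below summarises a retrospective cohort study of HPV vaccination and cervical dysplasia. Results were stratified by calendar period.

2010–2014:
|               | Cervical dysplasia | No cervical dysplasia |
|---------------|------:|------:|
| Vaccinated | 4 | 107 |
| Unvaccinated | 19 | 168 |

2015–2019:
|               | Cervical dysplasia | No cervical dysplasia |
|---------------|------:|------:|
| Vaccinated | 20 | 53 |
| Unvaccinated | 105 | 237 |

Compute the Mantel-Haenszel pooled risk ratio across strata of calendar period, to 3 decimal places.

RR_MH = Σ(aᵢ·n₀ᵢ/nᵢ) / Σ(cᵢ·n₁ᵢ/nᵢ), with n₁ᵢ = aᵢ+bᵢ (exposed), n₀ᵢ = cᵢ+dᵢ (unexposed), nᵢ = n₁ᵢ+n₀ᵢ.
Stratum 1 (2010–2014): n₁ = 111, n₀ = 187, n = 298; a·n₀/n = 4·187/298 = 2.5101; c·n₁/n = 19·111/298 = 7.0772
Stratum 2 (2015–2019): n₁ = 73, n₀ = 342, n = 415; a·n₀/n = 20·342/415 = 16.4819; c·n₁/n = 105·73/415 = 18.4699
RR_MH = (2.5101 + 16.4819) / (7.0772 + 18.4699) = 18.9920 / 25.5471 = 0.74341

0.743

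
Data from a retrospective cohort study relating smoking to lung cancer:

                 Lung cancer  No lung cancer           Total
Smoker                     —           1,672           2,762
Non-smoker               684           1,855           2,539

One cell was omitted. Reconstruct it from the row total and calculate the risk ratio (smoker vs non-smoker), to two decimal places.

1.46

The missing cell is in the exposed row: 2762 − 1672 = 1090.
So a = 1090, b = 1672, c = 684, d = 1855.
RR = [a/(a+b)] / [c/(c+d)] = (1090/2762) / (684/2539) = 0.39464/0.26940 = 1.46490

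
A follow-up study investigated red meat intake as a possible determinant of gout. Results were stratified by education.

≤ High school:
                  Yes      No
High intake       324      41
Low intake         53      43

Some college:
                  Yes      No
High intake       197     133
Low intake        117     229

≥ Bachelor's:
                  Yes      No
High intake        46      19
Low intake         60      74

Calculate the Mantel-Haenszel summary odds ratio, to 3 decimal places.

3.409

OR_MH = Σ(aᵢdᵢ/nᵢ) / Σ(bᵢcᵢ/nᵢ), where nᵢ is the stratum total.
Stratum 1 (≤ High school): n = 461; a·d/n = 324·43/461 = 30.2213; b·c/n = 41·53/461 = 4.7137
Stratum 2 (Some college): n = 676; a·d/n = 197·229/676 = 66.7352; b·c/n = 133·117/676 = 23.0192
Stratum 3 (≥ Bachelor's): n = 199; a·d/n = 46·74/199 = 17.1055; b·c/n = 19·60/199 = 5.7286
OR_MH = (30.2213 + 66.7352 + 17.1055) / (4.7137 + 23.0192 + 5.7286) = 114.0620 / 33.4615 = 3.40875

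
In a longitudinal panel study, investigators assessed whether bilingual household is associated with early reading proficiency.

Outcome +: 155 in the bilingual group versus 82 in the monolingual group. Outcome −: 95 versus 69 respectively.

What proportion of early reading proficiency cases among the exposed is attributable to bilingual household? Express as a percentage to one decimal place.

From the description: a = 155, b = 95, c = 82, d = 69.
Risk in exposed = 155/250 = 0.62000; risk in unexposed = 82/151 = 0.54305.
RR = 0.62000/0.54305 = 1.14171
AR% = (RR − 1)/RR × 100 = (1.14171 − 1)/1.14171 × 100 = 12.4119%

12.4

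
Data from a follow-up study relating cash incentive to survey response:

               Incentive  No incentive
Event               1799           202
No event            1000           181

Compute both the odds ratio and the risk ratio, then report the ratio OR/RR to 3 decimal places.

1.323

Reading the table with exposure as columns: a = 1799 (Incentive, case), b = 1000 (Incentive, non-case), c = 202 (No incentive, case), d = 181.
OR = (1799·181)/(1000·202) = 325619/202000 = 1.61198
Risk in exposed = 1799/2799 = 0.64273; risk in unexposed = 202/383 = 0.52742; RR = 1.21864
OR/RR = 1.61198 / 1.21864 = 1.32277
The outcome is not rare, so the OR lies further from 1 than the RR.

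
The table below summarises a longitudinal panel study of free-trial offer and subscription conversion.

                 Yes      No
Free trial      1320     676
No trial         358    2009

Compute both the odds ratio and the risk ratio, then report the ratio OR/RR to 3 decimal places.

Cells: a = 1320, b = 676, c = 358, d = 2009.
OR = (1320·2009)/(676·358) = 2651880/242008 = 10.95782
Risk in exposed = 1320/1996 = 0.66132; risk in unexposed = 358/2367 = 0.15125; RR = 4.37249
OR/RR = 10.95782 / 4.37249 = 2.50608
The outcome is not rare, so the OR lies further from 1 than the RR.

2.506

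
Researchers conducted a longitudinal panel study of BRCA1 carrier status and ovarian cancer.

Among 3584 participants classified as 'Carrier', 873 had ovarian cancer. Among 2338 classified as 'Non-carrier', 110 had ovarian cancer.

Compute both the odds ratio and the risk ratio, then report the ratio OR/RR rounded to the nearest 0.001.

From the description: a = 873, b = 2711, c = 110, d = 2228.
OR = (873·2228)/(2711·110) = 1945044/298210 = 6.52240
Risk in exposed = 873/3584 = 0.24358; risk in unexposed = 110/2338 = 0.04705; RR = 5.17724
OR/RR = 6.52240 / 5.17724 = 1.25982
The outcome is not rare, so the OR lies further from 1 than the RR.

1.260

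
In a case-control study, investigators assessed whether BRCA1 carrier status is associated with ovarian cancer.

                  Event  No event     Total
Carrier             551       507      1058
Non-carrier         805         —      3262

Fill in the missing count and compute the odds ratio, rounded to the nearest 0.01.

3.32

The missing cell is in the unexposed row: 3262 − 805 = 2457.
So a = 551, b = 507, c = 805, d = 2457.
OR = (a·d)/(b·c) = (551 × 2457) / (507 × 805) = 1353807 / 408135 = 3.31706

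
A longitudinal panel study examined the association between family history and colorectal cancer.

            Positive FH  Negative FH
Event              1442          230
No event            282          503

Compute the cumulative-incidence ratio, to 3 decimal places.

2.666

Reading the table with exposure as columns: a = 1442 (Positive FH, case), b = 282 (Positive FH, non-case), c = 230 (Negative FH, case), d = 503.
Risk in exposed = 1442/1724 = 0.83643; risk in unexposed = 230/733 = 0.31378.
RR = 0.83643 / 0.31378 = 2.66566
The risk among the exposed is 2.67 times that among the unexposed.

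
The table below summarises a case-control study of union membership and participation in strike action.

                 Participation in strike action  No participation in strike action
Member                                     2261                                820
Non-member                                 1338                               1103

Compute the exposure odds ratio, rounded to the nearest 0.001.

2.273

Cells: a = 2261, b = 820, c = 1338, d = 1103.
OR = (a·d)/(b·c) = (2261 × 1103) / (820 × 1338) = 2493883 / 1097160 = 2.27303
The odds of participation in strike action are about 2.27 times as high in the member group.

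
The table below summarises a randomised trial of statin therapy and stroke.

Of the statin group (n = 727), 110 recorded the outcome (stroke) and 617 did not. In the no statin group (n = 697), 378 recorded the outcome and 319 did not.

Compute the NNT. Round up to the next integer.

Risk in treated group = 110/727 = 0.15131; risk in control = 378/697 = 0.54232.
Absolute risk reduction = 0.54232 − 0.15131 = 0.39102
NNT = 1 / ARR = 1 / 0.39102 = 2.557 → round up → 3

3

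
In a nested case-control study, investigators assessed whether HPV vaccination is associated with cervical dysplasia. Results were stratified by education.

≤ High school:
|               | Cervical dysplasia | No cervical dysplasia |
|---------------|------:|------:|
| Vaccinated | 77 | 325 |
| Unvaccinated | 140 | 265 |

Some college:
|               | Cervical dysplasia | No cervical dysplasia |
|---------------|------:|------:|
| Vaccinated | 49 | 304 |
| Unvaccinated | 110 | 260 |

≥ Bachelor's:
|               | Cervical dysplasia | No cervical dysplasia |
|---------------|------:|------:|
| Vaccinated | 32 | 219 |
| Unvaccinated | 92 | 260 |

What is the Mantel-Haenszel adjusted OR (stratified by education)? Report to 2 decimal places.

0.42

OR_MH = Σ(aᵢdᵢ/nᵢ) / Σ(bᵢcᵢ/nᵢ), where nᵢ is the stratum total.
Stratum 1 (≤ High school): n = 807; a·d/n = 77·265/807 = 25.2850; b·c/n = 325·140/807 = 56.3817
Stratum 2 (Some college): n = 723; a·d/n = 49·260/723 = 17.6210; b·c/n = 304·110/723 = 46.2517
Stratum 3 (≥ Bachelor's): n = 603; a·d/n = 32·260/603 = 13.7977; b·c/n = 219·92/603 = 33.4129
OR_MH = (25.2850 + 17.6210 + 13.7977) / (56.3817 + 46.2517 + 33.4129) = 56.7037 / 136.0463 = 0.41680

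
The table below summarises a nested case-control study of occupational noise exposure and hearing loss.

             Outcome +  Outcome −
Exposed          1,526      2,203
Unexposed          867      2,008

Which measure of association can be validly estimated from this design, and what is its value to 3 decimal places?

1.604

Cells: a = 1526, b = 2203, c = 867, d = 2008.
This is a nested case-control study: participants were sampled on outcome status, so risks in the source population cannot be estimated directly — relative risk is not valid here. The odds ratio is the appropriate measure.
OR = (a·d)/(b·c) = (1526 × 2008) / (2203 × 867) = 3064208 / 1910001 = 1.60430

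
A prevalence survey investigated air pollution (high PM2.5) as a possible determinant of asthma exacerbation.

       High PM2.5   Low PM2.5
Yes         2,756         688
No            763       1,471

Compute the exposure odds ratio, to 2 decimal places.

7.72

Reading the table with exposure as columns: a = 2756 (High PM2.5, case), b = 763 (High PM2.5, non-case), c = 688 (Low PM2.5, case), d = 1471.
OR = (a·d)/(b·c) = (2756 × 1471) / (763 × 688) = 4054076 / 524944 = 7.72287
The odds of asthma exacerbation are about 7.72 times as high in the high pm2.5 group.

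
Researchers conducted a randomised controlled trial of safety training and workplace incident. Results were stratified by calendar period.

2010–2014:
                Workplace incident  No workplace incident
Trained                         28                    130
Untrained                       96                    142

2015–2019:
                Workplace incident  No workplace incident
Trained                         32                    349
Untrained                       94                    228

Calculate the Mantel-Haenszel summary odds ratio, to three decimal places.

0.261

OR_MH = Σ(aᵢdᵢ/nᵢ) / Σ(bᵢcᵢ/nᵢ), where nᵢ is the stratum total.
Stratum 1 (2010–2014): n = 396; a·d/n = 28·142/396 = 10.0404; b·c/n = 130·96/396 = 31.5152
Stratum 2 (2015–2019): n = 703; a·d/n = 32·228/703 = 10.3784; b·c/n = 349·94/703 = 46.6657
OR_MH = (10.0404 + 10.3784) / (31.5152 + 46.6657) = 20.4188 / 78.1809 = 0.26117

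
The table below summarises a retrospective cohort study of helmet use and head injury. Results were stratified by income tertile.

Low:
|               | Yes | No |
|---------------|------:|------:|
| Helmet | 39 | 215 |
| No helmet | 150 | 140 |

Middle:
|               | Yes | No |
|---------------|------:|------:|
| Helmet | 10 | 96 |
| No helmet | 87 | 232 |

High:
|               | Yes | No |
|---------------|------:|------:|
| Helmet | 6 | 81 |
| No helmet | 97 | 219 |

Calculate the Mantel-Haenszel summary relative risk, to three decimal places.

RR_MH = Σ(aᵢ·n₀ᵢ/nᵢ) / Σ(cᵢ·n₁ᵢ/nᵢ), with n₁ᵢ = aᵢ+bᵢ (exposed), n₀ᵢ = cᵢ+dᵢ (unexposed), nᵢ = n₁ᵢ+n₀ᵢ.
Stratum 1 (Low): n₁ = 254, n₀ = 290, n = 544; a·n₀/n = 39·290/544 = 20.7904; c·n₁/n = 150·254/544 = 70.0368
Stratum 2 (Middle): n₁ = 106, n₀ = 319, n = 425; a·n₀/n = 10·319/425 = 7.5059; c·n₁/n = 87·106/425 = 21.6988
Stratum 3 (High): n₁ = 87, n₀ = 316, n = 403; a·n₀/n = 6·316/403 = 4.7047; c·n₁/n = 97·87/403 = 20.9404
RR_MH = (20.7904 + 7.5059 + 4.7047) / (70.0368 + 21.6988 + 20.9404) = 33.0010 / 112.6760 = 0.29288

0.293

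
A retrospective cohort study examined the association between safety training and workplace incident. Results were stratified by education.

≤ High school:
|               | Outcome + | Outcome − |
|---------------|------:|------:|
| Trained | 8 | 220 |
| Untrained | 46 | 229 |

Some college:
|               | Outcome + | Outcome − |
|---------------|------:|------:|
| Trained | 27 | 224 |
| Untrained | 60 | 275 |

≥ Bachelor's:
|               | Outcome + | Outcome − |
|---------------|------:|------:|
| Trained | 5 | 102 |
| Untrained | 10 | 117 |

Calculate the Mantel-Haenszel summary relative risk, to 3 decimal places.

0.441

RR_MH = Σ(aᵢ·n₀ᵢ/nᵢ) / Σ(cᵢ·n₁ᵢ/nᵢ), with n₁ᵢ = aᵢ+bᵢ (exposed), n₀ᵢ = cᵢ+dᵢ (unexposed), nᵢ = n₁ᵢ+n₀ᵢ.
Stratum 1 (≤ High school): n₁ = 228, n₀ = 275, n = 503; a·n₀/n = 8·275/503 = 4.3738; c·n₁/n = 46·228/503 = 20.8509
Stratum 2 (Some college): n₁ = 251, n₀ = 335, n = 586; a·n₀/n = 27·335/586 = 15.4352; c·n₁/n = 60·251/586 = 25.6997
Stratum 3 (≥ Bachelor's): n₁ = 107, n₀ = 127, n = 234; a·n₀/n = 5·127/234 = 2.7137; c·n₁/n = 10·107/234 = 4.5726
RR_MH = (4.3738 + 15.4352 + 2.7137) / (20.8509 + 25.6997 + 4.5726) = 22.5226 / 51.1232 = 0.44056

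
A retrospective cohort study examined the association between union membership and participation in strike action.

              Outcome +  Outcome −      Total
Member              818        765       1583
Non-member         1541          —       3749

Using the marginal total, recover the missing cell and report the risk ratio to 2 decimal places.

1.26

The missing cell is in the unexposed row: 3749 − 1541 = 2208.
So a = 818, b = 765, c = 1541, d = 2208.
RR = [a/(a+b)] / [c/(c+d)] = (818/1583) / (1541/3749) = 0.51674/0.41104 = 1.25714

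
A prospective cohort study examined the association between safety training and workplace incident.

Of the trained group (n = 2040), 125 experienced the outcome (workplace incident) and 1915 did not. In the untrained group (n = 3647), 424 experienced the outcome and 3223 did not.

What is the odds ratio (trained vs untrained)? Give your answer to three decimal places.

From the description: a = 125, b = 1915, c = 424, d = 3223.
OR = (a·d)/(b·c) = (125 × 3223) / (1915 × 424) = 402875 / 811960 = 0.49618
Exposure is associated with lower odds of workplace incident (OR = 0.50 < 1).

0.496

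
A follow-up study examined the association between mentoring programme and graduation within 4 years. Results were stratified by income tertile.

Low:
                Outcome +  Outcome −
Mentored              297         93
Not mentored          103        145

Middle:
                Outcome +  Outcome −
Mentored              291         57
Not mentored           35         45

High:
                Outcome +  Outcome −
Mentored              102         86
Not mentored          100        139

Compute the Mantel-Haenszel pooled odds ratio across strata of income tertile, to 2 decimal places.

3.30

OR_MH = Σ(aᵢdᵢ/nᵢ) / Σ(bᵢcᵢ/nᵢ), where nᵢ is the stratum total.
Stratum 1 (Low): n = 638; a·d/n = 297·145/638 = 67.5000; b·c/n = 93·103/638 = 15.0141
Stratum 2 (Middle): n = 428; a·d/n = 291·45/428 = 30.5958; b·c/n = 57·35/428 = 4.6612
Stratum 3 (High): n = 427; a·d/n = 102·139/427 = 33.2037; b·c/n = 86·100/427 = 20.1405
OR_MH = (67.5000 + 30.5958 + 33.2037) / (15.0141 + 4.6612 + 20.1405) = 131.2995 / 39.8158 = 3.29767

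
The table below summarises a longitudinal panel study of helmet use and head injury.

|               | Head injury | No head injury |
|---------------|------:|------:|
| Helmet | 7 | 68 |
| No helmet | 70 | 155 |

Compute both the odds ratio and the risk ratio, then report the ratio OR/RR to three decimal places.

Cells: a = 7, b = 68, c = 70, d = 155.
OR = (7·155)/(68·70) = 1085/4760 = 0.22794
Risk in exposed = 7/75 = 0.09333; risk in unexposed = 70/225 = 0.31111; RR = 0.30000
OR/RR = 0.22794 / 0.30000 = 0.75980
The outcome is not rare, so the OR lies further from 1 than the RR.

0.760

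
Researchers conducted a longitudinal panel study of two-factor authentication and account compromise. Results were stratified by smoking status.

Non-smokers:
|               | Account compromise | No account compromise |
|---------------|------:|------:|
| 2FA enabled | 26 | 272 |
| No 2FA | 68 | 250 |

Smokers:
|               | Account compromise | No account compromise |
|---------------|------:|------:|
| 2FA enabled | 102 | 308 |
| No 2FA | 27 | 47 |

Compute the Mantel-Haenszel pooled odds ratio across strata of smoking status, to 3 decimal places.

0.433

OR_MH = Σ(aᵢdᵢ/nᵢ) / Σ(bᵢcᵢ/nᵢ), where nᵢ is the stratum total.
Stratum 1 (Non-smokers): n = 616; a·d/n = 26·250/616 = 10.5519; b·c/n = 272·68/616 = 30.0260
Stratum 2 (Smokers): n = 484; a·d/n = 102·47/484 = 9.9050; b·c/n = 308·27/484 = 17.1818
OR_MH = (10.5519 + 9.9050) / (30.0260 + 17.1818) = 20.4569 / 47.2078 = 0.43334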